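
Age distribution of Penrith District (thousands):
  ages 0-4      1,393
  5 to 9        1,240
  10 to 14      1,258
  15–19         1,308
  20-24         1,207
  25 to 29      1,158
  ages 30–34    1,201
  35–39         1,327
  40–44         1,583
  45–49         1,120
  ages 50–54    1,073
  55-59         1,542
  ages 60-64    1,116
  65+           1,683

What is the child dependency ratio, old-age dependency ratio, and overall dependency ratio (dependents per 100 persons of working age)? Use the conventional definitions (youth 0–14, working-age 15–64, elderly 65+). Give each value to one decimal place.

0–14: 1,393 + 1,240 + 1,258 = 3,891
15–64: 1,308 + 1,207 + 1,158 + 1,201 + 1,327 + 1,583 + 1,120 + 1,073 + 1,542 + 1,116 = 12,635
65+: 1,683
Youth dependency ratio = 3,891 / 12,635 × 100 = 30.8
Old-age dependency ratio = 1,683 / 12,635 × 100 = 13.3
Total dependency ratio = (3,891 + 1,683) / 12,635 × 100 = 5,574 / 12,635 × 100 = 44.1

Youth dependency ratio: 30.8
Old-age dependency ratio: 13.3
Total dependency ratio: 44.1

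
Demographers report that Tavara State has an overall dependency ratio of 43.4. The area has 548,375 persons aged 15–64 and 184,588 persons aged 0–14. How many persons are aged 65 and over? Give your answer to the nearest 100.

Total dependency ratio = (youth + elderly) / working-age × 100
43.4 = (184,588 + E) / 548,375 × 100
⇒ 53,400

Aged 65 and over: 53,400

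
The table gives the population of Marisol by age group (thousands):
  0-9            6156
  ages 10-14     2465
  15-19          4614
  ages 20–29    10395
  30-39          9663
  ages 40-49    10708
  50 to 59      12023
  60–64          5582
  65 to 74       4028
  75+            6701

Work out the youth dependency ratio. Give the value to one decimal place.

0–14: 6156 + 2465 = 8621
15–64: 4614 + 10395 + 9663 + 10708 + 12023 + 5582 = 52985
65+: 4028 + 6701 = 10729
Youth dependency ratio = 8621 / 52985 × 100 = 16.3

Youth dependency ratio: 16.3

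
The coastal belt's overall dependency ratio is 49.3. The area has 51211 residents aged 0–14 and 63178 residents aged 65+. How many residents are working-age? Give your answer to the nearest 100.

Total dependency ratio = (youth + elderly) / working-age × 100
49.3 = (51211 + 63178) / W × 100
⇒ 232000

Working-age: 232000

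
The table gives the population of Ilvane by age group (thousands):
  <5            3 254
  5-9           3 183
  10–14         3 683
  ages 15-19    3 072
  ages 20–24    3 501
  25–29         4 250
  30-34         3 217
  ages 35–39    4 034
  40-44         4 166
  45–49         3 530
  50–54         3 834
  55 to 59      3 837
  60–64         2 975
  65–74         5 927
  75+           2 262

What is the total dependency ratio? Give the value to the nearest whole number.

Total dependency ratio: 50

0–14: 3 254 + 3 183 + 3 683 = 10 120
15–64: 3 072 + 3 501 + 4 250 + 3 217 + 4 034 + 4 166 + 3 530 + 3 834 + 3 837 + 2 975 = 36 416
65+: 5 927 + 2 262 = 8 189
Total dependency ratio = (10 120 + 8 189) / 36 416 × 100 = 18 309 / 36 416 × 100 = 50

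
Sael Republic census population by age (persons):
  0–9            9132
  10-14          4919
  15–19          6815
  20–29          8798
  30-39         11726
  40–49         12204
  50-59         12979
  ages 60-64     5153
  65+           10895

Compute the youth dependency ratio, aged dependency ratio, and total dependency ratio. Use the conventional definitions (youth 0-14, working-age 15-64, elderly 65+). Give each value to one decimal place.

Youth dependency ratio: 24.4
Old-age dependency ratio: 18.9
Total dependency ratio: 43.3

0–14: 9132 + 4919 = 14051
15–64: 6815 + 8798 + 11726 + 12204 + 12979 + 5153 = 57675
65+: 10895
Youth dependency ratio = 14051 / 57675 × 100 = 24.4
Old-age dependency ratio = 10895 / 57675 × 100 = 18.9
Total dependency ratio = (14051 + 10895) / 57675 × 100 = 24946 / 57675 × 100 = 43.3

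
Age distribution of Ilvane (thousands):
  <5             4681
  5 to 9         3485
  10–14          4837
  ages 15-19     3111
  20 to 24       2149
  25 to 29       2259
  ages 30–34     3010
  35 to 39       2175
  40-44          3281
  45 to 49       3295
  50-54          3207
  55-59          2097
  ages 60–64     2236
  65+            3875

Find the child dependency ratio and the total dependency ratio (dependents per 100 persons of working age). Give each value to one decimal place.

Youth dependency ratio: 48.5
Total dependency ratio: 62.9

0–14: 4681 + 3485 + 4837 = 13003
15–64: 3111 + 2149 + 2259 + 3010 + 2175 + 3281 + 3295 + 3207 + 2097 + 2236 = 26820
65+: 3875
Youth dependency ratio = 13003 / 26820 × 100 = 48.5
Total dependency ratio = (13003 + 3875) / 26820 × 100 = 16878 / 26820 × 100 = 62.9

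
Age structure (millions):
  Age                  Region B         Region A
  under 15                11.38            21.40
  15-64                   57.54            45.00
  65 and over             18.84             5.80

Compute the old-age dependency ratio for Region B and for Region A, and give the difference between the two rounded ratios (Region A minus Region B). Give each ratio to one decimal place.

Region B: 32.7
Region A: 12.9
Difference: -19.8

Region B: 18.84 / 57.54 × 100 = 32.7
Region A: 5.80 / 45.00 × 100 = 12.9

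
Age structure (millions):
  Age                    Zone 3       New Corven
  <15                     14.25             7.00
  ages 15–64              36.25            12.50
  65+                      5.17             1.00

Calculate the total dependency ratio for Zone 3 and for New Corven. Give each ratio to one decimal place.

Zone 3: (14.25 + 5.17) / 36.25 × 100 = 19.42 / 36.25 × 100 = 53.6
New Corven: (7.00 + 1.00) / 12.50 × 100 = 8.00 / 12.50 × 100 = 64.0

Zone 3: 53.6
New Corven: 64.0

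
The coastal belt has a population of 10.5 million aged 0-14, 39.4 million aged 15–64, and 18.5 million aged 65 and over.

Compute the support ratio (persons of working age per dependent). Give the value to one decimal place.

Support ratio = 39.4 / (10.5 + 18.5) = 39.4 / 29.0 = 1.4

Support ratio: 1.4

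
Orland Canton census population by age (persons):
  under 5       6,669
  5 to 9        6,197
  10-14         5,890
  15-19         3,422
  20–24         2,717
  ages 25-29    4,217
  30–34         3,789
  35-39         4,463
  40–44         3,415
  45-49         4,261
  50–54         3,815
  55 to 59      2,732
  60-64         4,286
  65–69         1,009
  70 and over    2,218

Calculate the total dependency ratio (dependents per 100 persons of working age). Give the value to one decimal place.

0–14: 6,669 + 6,197 + 5,890 = 18,756
15–64: 3,422 + 2,717 + 4,217 + 3,789 + 4,463 + 3,415 + 4,261 + 3,815 + 2,732 + 4,286 = 37,117
65+: 1,009 + 2,218 = 3,227
Total dependency ratio = (18,756 + 3,227) / 37,117 × 100 = 21,983 / 37,117 × 100 = 59.2

Total dependency ratio: 59.2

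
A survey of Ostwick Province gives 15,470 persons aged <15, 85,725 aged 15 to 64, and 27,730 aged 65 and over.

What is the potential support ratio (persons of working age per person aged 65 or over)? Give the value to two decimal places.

Potential support ratio = 85,725 / 27,730 = 3.09

Potential support ratio: 3.09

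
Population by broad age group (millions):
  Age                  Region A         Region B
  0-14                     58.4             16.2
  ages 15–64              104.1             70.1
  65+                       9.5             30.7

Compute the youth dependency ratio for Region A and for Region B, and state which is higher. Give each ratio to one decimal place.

Region A: 56.1
Region B: 23.1
Higher: Region A

Region A: 58.4 / 104.1 × 100 = 56.1
Region B: 16.2 / 70.1 × 100 = 23.1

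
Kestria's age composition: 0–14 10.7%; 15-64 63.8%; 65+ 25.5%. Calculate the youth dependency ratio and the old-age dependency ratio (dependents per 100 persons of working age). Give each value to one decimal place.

Youth dependency ratio: 16.8
Old-age dependency ratio: 40.0

Youth dependency ratio = 10.7 / 63.8 × 100 = 16.8
Old-age dependency ratio = 25.5 / 63.8 × 100 = 40.0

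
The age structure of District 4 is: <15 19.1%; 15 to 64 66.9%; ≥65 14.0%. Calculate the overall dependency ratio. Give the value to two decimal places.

Total dependency ratio: 49.48

Total dependency ratio = (19.1 + 14.0) / 66.9 × 100 = 33.1 / 66.9 × 100 = 49.48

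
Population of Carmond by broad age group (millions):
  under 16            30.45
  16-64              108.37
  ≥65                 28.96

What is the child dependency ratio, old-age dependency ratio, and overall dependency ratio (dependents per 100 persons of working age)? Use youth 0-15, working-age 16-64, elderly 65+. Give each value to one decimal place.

Youth dependency ratio = 30.45 / 108.37 × 100 = 28.1
Old-age dependency ratio = 28.96 / 108.37 × 100 = 26.7
Total dependency ratio = (30.45 + 28.96) / 108.37 × 100 = 59.41 / 108.37 × 100 = 54.8

Youth dependency ratio: 28.1
Old-age dependency ratio: 26.7
Total dependency ratio: 54.8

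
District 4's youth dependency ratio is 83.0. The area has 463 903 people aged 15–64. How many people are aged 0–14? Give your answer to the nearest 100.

Youth dependency ratio = youth / working-age × 100
83.0 = Y / 463 903 × 100
⇒ 385 000

Aged 0–14: 385 000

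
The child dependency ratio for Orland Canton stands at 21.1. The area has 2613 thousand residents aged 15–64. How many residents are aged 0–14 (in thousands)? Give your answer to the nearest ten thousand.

Aged 0–14: 550

Youth dependency ratio = youth / working-age × 100
21.1 = Y / 2613 × 100
⇒ 550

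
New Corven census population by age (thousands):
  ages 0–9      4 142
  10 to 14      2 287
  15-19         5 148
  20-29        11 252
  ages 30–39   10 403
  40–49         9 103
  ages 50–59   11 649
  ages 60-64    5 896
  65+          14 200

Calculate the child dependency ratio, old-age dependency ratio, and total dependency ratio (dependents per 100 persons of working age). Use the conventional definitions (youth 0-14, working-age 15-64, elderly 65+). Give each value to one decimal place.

0–14: 4 142 + 2 287 = 6 429
15–64: 5 148 + 11 252 + 10 403 + 9 103 + 11 649 + 5 896 = 53 451
65+: 14 200
Youth dependency ratio = 6 429 / 53 451 × 100 = 12.0
Old-age dependency ratio = 14 200 / 53 451 × 100 = 26.6
Total dependency ratio = (6 429 + 14 200) / 53 451 × 100 = 20 629 / 53 451 × 100 = 38.6

Youth dependency ratio: 12.0
Old-age dependency ratio: 26.6
Total dependency ratio: 38.6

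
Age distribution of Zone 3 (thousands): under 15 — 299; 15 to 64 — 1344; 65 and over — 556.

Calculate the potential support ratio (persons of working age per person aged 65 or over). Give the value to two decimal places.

Potential support ratio: 2.42

Potential support ratio = 1344 / 556 = 2.42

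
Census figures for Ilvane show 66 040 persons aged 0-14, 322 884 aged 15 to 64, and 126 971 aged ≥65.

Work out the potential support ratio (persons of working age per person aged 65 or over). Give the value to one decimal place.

Potential support ratio = 322 884 / 126 971 = 2.5

Potential support ratio: 2.5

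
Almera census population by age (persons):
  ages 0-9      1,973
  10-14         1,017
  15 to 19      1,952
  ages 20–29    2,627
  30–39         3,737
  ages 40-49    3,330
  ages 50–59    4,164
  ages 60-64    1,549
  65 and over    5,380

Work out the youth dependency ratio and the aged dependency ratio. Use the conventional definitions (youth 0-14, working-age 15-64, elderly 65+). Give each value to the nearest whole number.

Youth dependency ratio: 17
Old-age dependency ratio: 31

0–14: 1,973 + 1,017 = 2,990
15–64: 1,952 + 2,627 + 3,737 + 3,330 + 4,164 + 1,549 = 17,359
65+: 5,380
Youth dependency ratio = 2,990 / 17,359 × 100 = 17
Old-age dependency ratio = 5,380 / 17,359 × 100 = 31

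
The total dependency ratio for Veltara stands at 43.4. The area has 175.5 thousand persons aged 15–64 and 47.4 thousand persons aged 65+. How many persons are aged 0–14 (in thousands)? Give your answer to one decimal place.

Aged 0–14: 28.8

Total dependency ratio = (youth + elderly) / working-age × 100
43.4 = (Y + 47.4) / 175.5 × 100
⇒ 28.8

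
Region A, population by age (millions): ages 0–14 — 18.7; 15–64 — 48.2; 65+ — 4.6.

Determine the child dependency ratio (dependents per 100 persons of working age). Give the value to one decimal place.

Youth dependency ratio = 18.7 / 48.2 × 100 = 38.8

Youth dependency ratio: 38.8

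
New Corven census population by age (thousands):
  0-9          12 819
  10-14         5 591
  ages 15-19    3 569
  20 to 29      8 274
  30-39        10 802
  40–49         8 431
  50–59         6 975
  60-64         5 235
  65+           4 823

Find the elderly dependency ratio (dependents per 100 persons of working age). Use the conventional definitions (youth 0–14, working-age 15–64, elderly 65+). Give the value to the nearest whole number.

Old-age dependency ratio: 11

0–14: 12 819 + 5 591 = 18 410
15–64: 3 569 + 8 274 + 10 802 + 8 431 + 6 975 + 5 235 = 43 286
65+: 4 823
Old-age dependency ratio = 4 823 / 43 286 × 100 = 11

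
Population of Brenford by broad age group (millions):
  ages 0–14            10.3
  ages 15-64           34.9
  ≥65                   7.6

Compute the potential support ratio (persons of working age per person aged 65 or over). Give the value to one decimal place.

Potential support ratio: 4.6

Potential support ratio = 34.9 / 7.6 = 4.6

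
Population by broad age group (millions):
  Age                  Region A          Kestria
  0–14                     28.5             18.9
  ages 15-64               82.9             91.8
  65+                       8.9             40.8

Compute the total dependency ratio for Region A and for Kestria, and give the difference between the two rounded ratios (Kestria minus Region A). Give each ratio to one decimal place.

Region A: 45.1
Kestria: 65.0
Difference: +19.9

Region A: (28.5 + 8.9) / 82.9 × 100 = 37.4 / 82.9 × 100 = 45.1
Kestria: (18.9 + 40.8) / 91.8 × 100 = 59.7 / 91.8 × 100 = 65.0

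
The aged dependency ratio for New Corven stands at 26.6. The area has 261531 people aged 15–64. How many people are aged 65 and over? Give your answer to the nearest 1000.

Aged 65 and over: 70000

Old-age dependency ratio = elderly / working-age × 100
26.6 = E / 261531 × 100
⇒ 70000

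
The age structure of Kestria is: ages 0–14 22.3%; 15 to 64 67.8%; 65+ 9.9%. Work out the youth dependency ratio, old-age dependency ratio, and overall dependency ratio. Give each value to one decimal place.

Youth dependency ratio: 32.9
Old-age dependency ratio: 14.6
Total dependency ratio: 47.5

Youth dependency ratio = 22.3 / 67.8 × 100 = 32.9
Old-age dependency ratio = 9.9 / 67.8 × 100 = 14.6
Total dependency ratio = (22.3 + 9.9) / 67.8 × 100 = 32.2 / 67.8 × 100 = 47.5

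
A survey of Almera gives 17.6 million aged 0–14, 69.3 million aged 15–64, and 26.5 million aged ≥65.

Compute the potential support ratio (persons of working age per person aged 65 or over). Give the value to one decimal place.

Potential support ratio: 2.6

Potential support ratio = 69.3 / 26.5 = 2.6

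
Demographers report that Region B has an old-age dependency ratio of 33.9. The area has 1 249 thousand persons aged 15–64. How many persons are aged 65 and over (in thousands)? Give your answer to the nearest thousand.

Aged 65 and over: 423

Old-age dependency ratio = elderly / working-age × 100
33.9 = E / 1 249 × 100
⇒ 423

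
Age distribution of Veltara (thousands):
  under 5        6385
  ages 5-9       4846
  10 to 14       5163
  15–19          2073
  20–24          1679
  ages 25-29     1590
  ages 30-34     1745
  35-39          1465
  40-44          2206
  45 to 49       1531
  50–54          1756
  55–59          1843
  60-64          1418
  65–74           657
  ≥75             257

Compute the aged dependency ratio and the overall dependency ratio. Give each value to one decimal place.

0–14: 6385 + 4846 + 5163 = 16394
15–64: 2073 + 1679 + 1590 + 1745 + 1465 + 2206 + 1531 + 1756 + 1843 + 1418 = 17306
65+: 657 + 257 = 914
Old-age dependency ratio = 914 / 17306 × 100 = 5.3
Total dependency ratio = (16394 + 914) / 17306 × 100 = 17308 / 17306 × 100 = 100.0

Old-age dependency ratio: 5.3
Total dependency ratio: 100.0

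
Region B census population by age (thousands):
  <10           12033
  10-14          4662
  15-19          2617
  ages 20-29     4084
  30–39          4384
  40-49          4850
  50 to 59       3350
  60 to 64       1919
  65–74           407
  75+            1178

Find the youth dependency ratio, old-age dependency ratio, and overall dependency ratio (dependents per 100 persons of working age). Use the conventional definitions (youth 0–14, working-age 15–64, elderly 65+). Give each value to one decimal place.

0–14: 12033 + 4662 = 16695
15–64: 2617 + 4084 + 4384 + 4850 + 3350 + 1919 = 21204
65+: 407 + 1178 = 1585
Youth dependency ratio = 16695 / 21204 × 100 = 78.7
Old-age dependency ratio = 1585 / 21204 × 100 = 7.5
Total dependency ratio = (16695 + 1585) / 21204 × 100 = 18280 / 21204 × 100 = 86.2

Youth dependency ratio: 78.7
Old-age dependency ratio: 7.5
Total dependency ratio: 86.2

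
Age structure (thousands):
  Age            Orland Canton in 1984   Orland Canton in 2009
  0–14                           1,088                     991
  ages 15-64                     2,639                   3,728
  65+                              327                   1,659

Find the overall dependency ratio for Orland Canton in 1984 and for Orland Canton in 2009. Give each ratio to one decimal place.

Orland Canton in 1984: 53.6
Orland Canton in 2009: 71.1

Orland Canton in 1984: (1,088 + 327) / 2,639 × 100 = 1,415 / 2,639 × 100 = 53.6
Orland Canton in 2009: (991 + 1,659) / 3,728 × 100 = 2,650 / 3,728 × 100 = 71.1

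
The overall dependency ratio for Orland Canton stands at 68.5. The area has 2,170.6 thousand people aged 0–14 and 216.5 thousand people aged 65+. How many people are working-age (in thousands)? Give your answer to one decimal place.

Working-age: 3,484.8

Total dependency ratio = (youth + elderly) / working-age × 100
68.5 = (2,170.6 + 216.5) / W × 100
⇒ 3,484.8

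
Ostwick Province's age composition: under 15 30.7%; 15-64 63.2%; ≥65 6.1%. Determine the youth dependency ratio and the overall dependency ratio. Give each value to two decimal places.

Youth dependency ratio = 30.7 / 63.2 × 100 = 48.58
Total dependency ratio = (30.7 + 6.1) / 63.2 × 100 = 36.8 / 63.2 × 100 = 58.23

Youth dependency ratio: 48.58
Total dependency ratio: 58.23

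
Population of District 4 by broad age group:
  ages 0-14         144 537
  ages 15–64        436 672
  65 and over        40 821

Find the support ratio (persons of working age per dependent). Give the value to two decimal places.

Support ratio: 2.36

Support ratio = 436 672 / (144 537 + 40 821) = 436 672 / 185 358 = 2.36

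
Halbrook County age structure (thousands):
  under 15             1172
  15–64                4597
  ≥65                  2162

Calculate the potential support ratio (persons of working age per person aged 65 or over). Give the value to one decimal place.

Potential support ratio = 4597 / 2162 = 2.1

Potential support ratio: 2.1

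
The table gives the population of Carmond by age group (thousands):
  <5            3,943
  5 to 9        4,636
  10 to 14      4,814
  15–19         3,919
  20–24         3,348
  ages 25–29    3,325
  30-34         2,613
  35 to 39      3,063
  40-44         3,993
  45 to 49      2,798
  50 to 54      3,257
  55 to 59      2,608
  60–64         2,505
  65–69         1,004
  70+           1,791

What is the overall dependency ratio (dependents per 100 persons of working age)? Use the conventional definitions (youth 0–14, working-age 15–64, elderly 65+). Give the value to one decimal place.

0–14: 3,943 + 4,636 + 4,814 = 13,393
15–64: 3,919 + 3,348 + 3,325 + 2,613 + 3,063 + 3,993 + 2,798 + 3,257 + 2,608 + 2,505 = 31,429
65+: 1,004 + 1,791 = 2,795
Total dependency ratio = (13,393 + 2,795) / 31,429 × 100 = 16,188 / 31,429 × 100 = 51.5

Total dependency ratio: 51.5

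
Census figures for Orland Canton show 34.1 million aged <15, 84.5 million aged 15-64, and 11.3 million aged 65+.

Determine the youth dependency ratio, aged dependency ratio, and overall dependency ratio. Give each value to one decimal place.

Youth dependency ratio: 40.4
Old-age dependency ratio: 13.4
Total dependency ratio: 53.7

Youth dependency ratio = 34.1 / 84.5 × 100 = 40.4
Old-age dependency ratio = 11.3 / 84.5 × 100 = 13.4
Total dependency ratio = (34.1 + 11.3) / 84.5 × 100 = 45.4 / 84.5 × 100 = 53.7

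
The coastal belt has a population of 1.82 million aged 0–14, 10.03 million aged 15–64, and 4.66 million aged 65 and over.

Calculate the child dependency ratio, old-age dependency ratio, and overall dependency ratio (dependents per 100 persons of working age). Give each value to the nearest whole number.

Youth dependency ratio = 1.82 / 10.03 × 100 = 18
Old-age dependency ratio = 4.66 / 10.03 × 100 = 46
Total dependency ratio = (1.82 + 4.66) / 10.03 × 100 = 6.48 / 10.03 × 100 = 65

Youth dependency ratio: 18
Old-age dependency ratio: 46
Total dependency ratio: 65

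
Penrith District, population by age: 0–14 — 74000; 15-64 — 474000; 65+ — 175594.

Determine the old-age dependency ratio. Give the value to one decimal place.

Old-age dependency ratio = 175594 / 474000 × 100 = 37.0

Old-age dependency ratio: 37.0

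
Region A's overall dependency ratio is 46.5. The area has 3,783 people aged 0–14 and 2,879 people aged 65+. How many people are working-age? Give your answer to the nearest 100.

Working-age: 14,300

Total dependency ratio = (youth + elderly) / working-age × 100
46.5 = (3,783 + 2,879) / W × 100
⇒ 14,300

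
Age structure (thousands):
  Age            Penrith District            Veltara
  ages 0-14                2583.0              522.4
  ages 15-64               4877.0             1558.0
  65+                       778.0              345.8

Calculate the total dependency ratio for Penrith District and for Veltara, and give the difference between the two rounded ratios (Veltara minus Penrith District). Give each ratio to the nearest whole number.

Penrith District: 69
Veltara: 56
Difference: -13

Penrith District: (2583.0 + 778.0) / 4877.0 × 100 = 3361.0 / 4877.0 × 100 = 69
Veltara: (522.4 + 345.8) / 1558.0 × 100 = 868.2 / 1558.0 × 100 = 56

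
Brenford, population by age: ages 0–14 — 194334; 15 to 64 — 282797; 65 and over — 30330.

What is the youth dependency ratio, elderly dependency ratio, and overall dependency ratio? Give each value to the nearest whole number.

Youth dependency ratio = 194334 / 282797 × 100 = 69
Old-age dependency ratio = 30330 / 282797 × 100 = 11
Total dependency ratio = (194334 + 30330) / 282797 × 100 = 224664 / 282797 × 100 = 79

Youth dependency ratio: 69
Old-age dependency ratio: 11
Total dependency ratio: 79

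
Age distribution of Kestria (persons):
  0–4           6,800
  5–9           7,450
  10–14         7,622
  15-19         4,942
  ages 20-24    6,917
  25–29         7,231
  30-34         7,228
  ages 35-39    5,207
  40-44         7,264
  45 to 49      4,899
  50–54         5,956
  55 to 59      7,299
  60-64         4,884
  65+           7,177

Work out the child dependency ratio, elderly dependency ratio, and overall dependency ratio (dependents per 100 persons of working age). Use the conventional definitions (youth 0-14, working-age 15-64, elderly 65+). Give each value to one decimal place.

Youth dependency ratio: 35.4
Old-age dependency ratio: 11.6
Total dependency ratio: 47.0

0–14: 6,800 + 7,450 + 7,622 = 21,872
15–64: 4,942 + 6,917 + 7,231 + 7,228 + 5,207 + 7,264 + 4,899 + 5,956 + 7,299 + 4,884 = 61,827
65+: 7,177
Youth dependency ratio = 21,872 / 61,827 × 100 = 35.4
Old-age dependency ratio = 7,177 / 61,827 × 100 = 11.6
Total dependency ratio = (21,872 + 7,177) / 61,827 × 100 = 29,049 / 61,827 × 100 = 47.0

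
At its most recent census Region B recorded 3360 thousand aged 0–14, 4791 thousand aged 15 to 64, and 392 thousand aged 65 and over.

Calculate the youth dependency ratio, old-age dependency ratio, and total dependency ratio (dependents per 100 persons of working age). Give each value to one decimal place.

Youth dependency ratio = 3360 / 4791 × 100 = 70.1
Old-age dependency ratio = 392 / 4791 × 100 = 8.2
Total dependency ratio = (3360 + 392) / 4791 × 100 = 3752 / 4791 × 100 = 78.3

Youth dependency ratio: 70.1
Old-age dependency ratio: 8.2
Total dependency ratio: 78.3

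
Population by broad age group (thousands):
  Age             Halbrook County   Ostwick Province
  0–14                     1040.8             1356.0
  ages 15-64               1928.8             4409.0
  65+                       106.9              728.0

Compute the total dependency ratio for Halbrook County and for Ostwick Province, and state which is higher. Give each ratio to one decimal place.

Halbrook County: 59.5
Ostwick Province: 47.3
Higher: Halbrook County

Halbrook County: (1040.8 + 106.9) / 1928.8 × 100 = 1147.7 / 1928.8 × 100 = 59.5
Ostwick Province: (1356.0 + 728.0) / 4409.0 × 100 = 2084.0 / 4409.0 × 100 = 47.3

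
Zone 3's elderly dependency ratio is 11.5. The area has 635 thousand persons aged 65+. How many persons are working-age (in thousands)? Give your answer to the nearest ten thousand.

Old-age dependency ratio = elderly / working-age × 100
11.5 = 635 / W × 100
⇒ 5520

Working-age: 5520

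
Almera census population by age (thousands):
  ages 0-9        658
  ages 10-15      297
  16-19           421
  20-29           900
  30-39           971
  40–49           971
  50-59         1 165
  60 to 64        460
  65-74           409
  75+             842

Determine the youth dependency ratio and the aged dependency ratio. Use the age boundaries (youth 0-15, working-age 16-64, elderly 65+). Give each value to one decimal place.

0–15: 658 + 297 = 955
16–64: 421 + 900 + 971 + 971 + 1 165 + 460 = 4 888
65+: 409 + 842 = 1 251
Youth dependency ratio = 955 / 4 888 × 100 = 19.5
Old-age dependency ratio = 1 251 / 4 888 × 100 = 25.6

Youth dependency ratio: 19.5
Old-age dependency ratio: 25.6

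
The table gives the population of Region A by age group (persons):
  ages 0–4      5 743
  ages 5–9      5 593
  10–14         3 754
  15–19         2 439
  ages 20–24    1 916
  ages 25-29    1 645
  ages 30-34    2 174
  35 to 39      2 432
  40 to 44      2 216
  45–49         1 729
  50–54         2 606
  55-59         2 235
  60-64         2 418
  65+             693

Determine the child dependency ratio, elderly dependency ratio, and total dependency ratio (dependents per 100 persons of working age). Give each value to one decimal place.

0–14: 5 743 + 5 593 + 3 754 = 15 090
15–64: 2 439 + 1 916 + 1 645 + 2 174 + 2 432 + 2 216 + 1 729 + 2 606 + 2 235 + 2 418 = 21 810
65+: 693
Youth dependency ratio = 15 090 / 21 810 × 100 = 69.2
Old-age dependency ratio = 693 / 21 810 × 100 = 3.2
Total dependency ratio = (15 090 + 693) / 21 810 × 100 = 15 783 / 21 810 × 100 = 72.4

Youth dependency ratio: 69.2
Old-age dependency ratio: 3.2
Total dependency ratio: 72.4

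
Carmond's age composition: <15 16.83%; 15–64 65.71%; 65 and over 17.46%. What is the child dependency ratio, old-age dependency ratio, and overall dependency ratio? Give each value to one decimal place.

Youth dependency ratio: 25.6
Old-age dependency ratio: 26.6
Total dependency ratio: 52.2

Youth dependency ratio = 16.83 / 65.71 × 100 = 25.6
Old-age dependency ratio = 17.46 / 65.71 × 100 = 26.6
Total dependency ratio = (16.83 + 17.46) / 65.71 × 100 = 34.29 / 65.71 × 100 = 52.2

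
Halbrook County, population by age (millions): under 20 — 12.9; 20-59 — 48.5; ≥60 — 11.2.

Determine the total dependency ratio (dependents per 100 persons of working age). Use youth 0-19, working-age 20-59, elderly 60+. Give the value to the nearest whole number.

Total dependency ratio = (12.9 + 11.2) / 48.5 × 100 = 24.1 / 48.5 × 100 = 50

Total dependency ratio: 50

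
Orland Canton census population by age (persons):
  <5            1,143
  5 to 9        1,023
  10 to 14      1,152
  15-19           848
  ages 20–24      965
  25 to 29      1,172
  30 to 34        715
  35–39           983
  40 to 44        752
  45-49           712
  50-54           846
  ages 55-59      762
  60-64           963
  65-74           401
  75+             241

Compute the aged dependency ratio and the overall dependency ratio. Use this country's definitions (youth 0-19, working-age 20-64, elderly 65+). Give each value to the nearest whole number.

Old-age dependency ratio: 8
Total dependency ratio: 61

0–19: 1,143 + 1,023 + 1,152 + 848 = 4,166
20–64: 965 + 1,172 + 715 + 983 + 752 + 712 + 846 + 762 + 963 = 7,870
65+: 401 + 241 = 642
Old-age dependency ratio = 642 / 7,870 × 100 = 8
Total dependency ratio = (4,166 + 642) / 7,870 × 100 = 4,808 / 7,870 × 100 = 61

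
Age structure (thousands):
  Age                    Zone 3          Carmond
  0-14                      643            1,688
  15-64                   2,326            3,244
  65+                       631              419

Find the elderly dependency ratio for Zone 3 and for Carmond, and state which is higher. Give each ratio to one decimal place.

Zone 3: 631 / 2,326 × 100 = 27.1
Carmond: 419 / 3,244 × 100 = 12.9

Zone 3: 27.1
Carmond: 12.9
Higher: Zone 3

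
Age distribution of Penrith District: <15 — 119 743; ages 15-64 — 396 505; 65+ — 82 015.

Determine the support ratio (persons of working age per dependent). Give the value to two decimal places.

Support ratio: 1.97

Support ratio = 396 505 / (119 743 + 82 015) = 396 505 / 201 758 = 1.97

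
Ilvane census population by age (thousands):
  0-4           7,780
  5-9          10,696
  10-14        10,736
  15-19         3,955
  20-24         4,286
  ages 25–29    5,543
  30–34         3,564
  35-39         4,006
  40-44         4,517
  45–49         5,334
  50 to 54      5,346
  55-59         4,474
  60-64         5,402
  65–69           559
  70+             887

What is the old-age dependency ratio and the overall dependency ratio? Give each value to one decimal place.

0–14: 7,780 + 10,696 + 10,736 = 29,212
15–64: 3,955 + 4,286 + 5,543 + 3,564 + 4,006 + 4,517 + 5,334 + 5,346 + 4,474 + 5,402 = 46,427
65+: 559 + 887 = 1,446
Old-age dependency ratio = 1,446 / 46,427 × 100 = 3.1
Total dependency ratio = (29,212 + 1,446) / 46,427 × 100 = 30,658 / 46,427 × 100 = 66.0

Old-age dependency ratio: 3.1
Total dependency ratio: 66.0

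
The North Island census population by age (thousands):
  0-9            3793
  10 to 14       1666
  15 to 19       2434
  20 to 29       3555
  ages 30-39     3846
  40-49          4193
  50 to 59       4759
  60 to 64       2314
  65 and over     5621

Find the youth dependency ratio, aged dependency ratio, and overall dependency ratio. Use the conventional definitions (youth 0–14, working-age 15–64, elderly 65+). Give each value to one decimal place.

Youth dependency ratio: 25.9
Old-age dependency ratio: 26.6
Total dependency ratio: 52.5

0–14: 3793 + 1666 = 5459
15–64: 2434 + 3555 + 3846 + 4193 + 4759 + 2314 = 21101
65+: 5621
Youth dependency ratio = 5459 / 21101 × 100 = 25.9
Old-age dependency ratio = 5621 / 21101 × 100 = 26.6
Total dependency ratio = (5459 + 5621) / 21101 × 100 = 11080 / 21101 × 100 = 52.5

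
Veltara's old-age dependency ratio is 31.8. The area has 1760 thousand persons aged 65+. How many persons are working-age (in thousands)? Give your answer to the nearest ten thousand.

Working-age: 5530

Old-age dependency ratio = elderly / working-age × 100
31.8 = 1760 / W × 100
⇒ 5530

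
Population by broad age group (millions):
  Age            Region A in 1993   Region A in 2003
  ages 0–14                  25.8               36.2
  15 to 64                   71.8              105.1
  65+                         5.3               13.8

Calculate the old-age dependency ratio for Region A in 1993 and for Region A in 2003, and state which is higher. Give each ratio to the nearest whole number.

Region A in 1993: 7
Region A in 2003: 13
Higher: Region A in 2003

Region A in 1993: 5.3 / 71.8 × 100 = 7
Region A in 2003: 13.8 / 105.1 × 100 = 13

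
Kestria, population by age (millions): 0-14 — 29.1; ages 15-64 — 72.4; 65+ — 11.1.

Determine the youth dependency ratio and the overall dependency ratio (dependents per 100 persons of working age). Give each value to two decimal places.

Youth dependency ratio = 29.1 / 72.4 × 100 = 40.19
Total dependency ratio = (29.1 + 11.1) / 72.4 × 100 = 40.2 / 72.4 × 100 = 55.52

Youth dependency ratio: 40.19
Total dependency ratio: 55.52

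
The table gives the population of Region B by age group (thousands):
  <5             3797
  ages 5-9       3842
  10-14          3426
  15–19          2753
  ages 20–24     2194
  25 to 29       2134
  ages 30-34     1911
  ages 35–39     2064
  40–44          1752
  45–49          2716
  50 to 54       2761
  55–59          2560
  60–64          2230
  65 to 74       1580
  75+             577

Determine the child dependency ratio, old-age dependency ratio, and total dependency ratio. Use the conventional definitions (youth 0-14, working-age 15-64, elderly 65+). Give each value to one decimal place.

0–14: 3797 + 3842 + 3426 = 11065
15–64: 2753 + 2194 + 2134 + 1911 + 2064 + 1752 + 2716 + 2761 + 2560 + 2230 = 23075
65+: 1580 + 577 = 2157
Youth dependency ratio = 11065 / 23075 × 100 = 48.0
Old-age dependency ratio = 2157 / 23075 × 100 = 9.3
Total dependency ratio = (11065 + 2157) / 23075 × 100 = 13222 / 23075 × 100 = 57.3

Youth dependency ratio: 48.0
Old-age dependency ratio: 9.3
Total dependency ratio: 57.3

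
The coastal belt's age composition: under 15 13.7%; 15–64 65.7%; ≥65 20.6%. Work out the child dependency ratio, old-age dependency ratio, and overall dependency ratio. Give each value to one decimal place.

Youth dependency ratio = 13.7 / 65.7 × 100 = 20.9
Old-age dependency ratio = 20.6 / 65.7 × 100 = 31.4
Total dependency ratio = (13.7 + 20.6) / 65.7 × 100 = 34.3 / 65.7 × 100 = 52.2

Youth dependency ratio: 20.9
Old-age dependency ratio: 31.4
Total dependency ratio: 52.2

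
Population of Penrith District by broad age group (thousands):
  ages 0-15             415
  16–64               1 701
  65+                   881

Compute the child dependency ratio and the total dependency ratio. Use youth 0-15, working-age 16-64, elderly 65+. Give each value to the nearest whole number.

Youth dependency ratio: 24
Total dependency ratio: 76

Youth dependency ratio = 415 / 1 701 × 100 = 24
Total dependency ratio = (415 + 881) / 1 701 × 100 = 1 296 / 1 701 × 100 = 76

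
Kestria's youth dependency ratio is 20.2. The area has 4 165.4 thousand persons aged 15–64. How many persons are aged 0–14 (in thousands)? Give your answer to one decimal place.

Aged 0–14: 841.4

Youth dependency ratio = youth / working-age × 100
20.2 = Y / 4 165.4 × 100
⇒ 841.4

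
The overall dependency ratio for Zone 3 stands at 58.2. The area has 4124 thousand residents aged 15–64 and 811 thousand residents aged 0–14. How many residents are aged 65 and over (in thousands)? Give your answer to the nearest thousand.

Total dependency ratio = (youth + elderly) / working-age × 100
58.2 = (811 + E) / 4124 × 100
⇒ 1589

Aged 65 and over: 1589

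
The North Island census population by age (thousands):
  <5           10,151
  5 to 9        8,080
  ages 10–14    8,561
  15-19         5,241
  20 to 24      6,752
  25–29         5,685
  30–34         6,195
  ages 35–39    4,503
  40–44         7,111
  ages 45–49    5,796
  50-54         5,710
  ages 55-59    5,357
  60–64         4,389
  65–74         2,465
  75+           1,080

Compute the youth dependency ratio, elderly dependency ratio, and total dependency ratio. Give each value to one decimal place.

0–14: 10,151 + 8,080 + 8,561 = 26,792
15–64: 5,241 + 6,752 + 5,685 + 6,195 + 4,503 + 7,111 + 5,796 + 5,710 + 5,357 + 4,389 = 56,739
65+: 2,465 + 1,080 = 3,545
Youth dependency ratio = 26,792 / 56,739 × 100 = 47.2
Old-age dependency ratio = 3,545 / 56,739 × 100 = 6.2
Total dependency ratio = (26,792 + 3,545) / 56,739 × 100 = 30,337 / 56,739 × 100 = 53.5

Youth dependency ratio: 47.2
Old-age dependency ratio: 6.2
Total dependency ratio: 53.5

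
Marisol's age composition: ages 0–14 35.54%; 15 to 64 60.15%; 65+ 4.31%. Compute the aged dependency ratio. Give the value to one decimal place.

Old-age dependency ratio: 7.2

Old-age dependency ratio = 4.31 / 60.15 × 100 = 7.2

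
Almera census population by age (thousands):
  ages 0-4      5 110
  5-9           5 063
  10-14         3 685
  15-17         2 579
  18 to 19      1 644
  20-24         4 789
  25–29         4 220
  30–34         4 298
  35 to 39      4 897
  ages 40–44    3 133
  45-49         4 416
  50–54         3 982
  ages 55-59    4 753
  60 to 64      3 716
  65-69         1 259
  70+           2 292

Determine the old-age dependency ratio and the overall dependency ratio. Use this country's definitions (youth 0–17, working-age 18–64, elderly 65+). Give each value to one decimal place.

0–17: 5 110 + 5 063 + 3 685 + 2 579 = 16 437
18–64: 1 644 + 4 789 + 4 220 + 4 298 + 4 897 + 3 133 + 4 416 + 3 982 + 4 753 + 3 716 = 39 848
65+: 1 259 + 2 292 = 3 551
Old-age dependency ratio = 3 551 / 39 848 × 100 = 8.9
Total dependency ratio = (16 437 + 3 551) / 39 848 × 100 = 19 988 / 39 848 × 100 = 50.2

Old-age dependency ratio: 8.9
Total dependency ratio: 50.2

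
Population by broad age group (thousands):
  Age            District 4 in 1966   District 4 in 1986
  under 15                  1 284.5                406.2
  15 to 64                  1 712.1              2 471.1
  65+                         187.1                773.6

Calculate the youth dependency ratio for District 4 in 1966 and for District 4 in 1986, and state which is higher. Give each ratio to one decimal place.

District 4 in 1966: 1 284.5 / 1 712.1 × 100 = 75.0
District 4 in 1986: 406.2 / 2 471.1 × 100 = 16.4

District 4 in 1966: 75.0
District 4 in 1986: 16.4
Higher: District 4 in 1966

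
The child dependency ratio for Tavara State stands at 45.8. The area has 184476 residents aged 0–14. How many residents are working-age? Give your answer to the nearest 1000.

Working-age: 403000

Youth dependency ratio = youth / working-age × 100
45.8 = 184476 / W × 100
⇒ 403000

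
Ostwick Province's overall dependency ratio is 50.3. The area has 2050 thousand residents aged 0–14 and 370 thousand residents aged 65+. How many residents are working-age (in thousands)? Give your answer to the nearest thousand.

Total dependency ratio = (youth + elderly) / working-age × 100
50.3 = (2050 + 370) / W × 100
⇒ 4811

Working-age: 4811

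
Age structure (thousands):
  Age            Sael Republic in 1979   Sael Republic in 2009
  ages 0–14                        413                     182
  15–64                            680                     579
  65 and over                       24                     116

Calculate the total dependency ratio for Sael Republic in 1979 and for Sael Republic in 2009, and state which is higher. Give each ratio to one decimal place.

Sael Republic in 1979: (413 + 24) / 680 × 100 = 437 / 680 × 100 = 64.3
Sael Republic in 2009: (182 + 116) / 579 × 100 = 298 / 579 × 100 = 51.5

Sael Republic in 1979: 64.3
Sael Republic in 2009: 51.5
Higher: Sael Republic in 1979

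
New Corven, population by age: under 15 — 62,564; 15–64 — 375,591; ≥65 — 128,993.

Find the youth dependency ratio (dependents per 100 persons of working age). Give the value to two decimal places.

Youth dependency ratio: 16.66

Youth dependency ratio = 62,564 / 375,591 × 100 = 16.66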